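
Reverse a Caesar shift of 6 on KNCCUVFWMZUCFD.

EHWWOPZQGTOWZX

K(10): 10−6=4 → E
N(13): 13−6=7 → H
C(2): 2−6=-4≡22 → W
C(2): 2−6=-4≡22 → W
U(20): 20−6=14 → O
V(21): 21−6=15 → P
F(5): 5−6=-1≡25 → Z
W(22): 22−6=16 → Q
M(12): 12−6=6 → G
Z(25): 25−6=19 → T
U(20): 20−6=14 → O
C(2): 2−6=-4≡22 → W
F(5): 5−6=-1≡25 → Z
D(3): 3−6=-3≡23 → X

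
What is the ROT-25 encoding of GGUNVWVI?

FFTMUVUH

G(6): 6+25=31≡5 → F
G(6): 6+25=31≡5 → F
U(20): 20+25=45≡19 → T
N(13): 13+25=38≡12 → M
V(21): 21+25=46≡20 → U
W(22): 22+25=47≡21 → V
V(21): 21+25=46≡20 → U
I(8): 8+25=33≡7 → H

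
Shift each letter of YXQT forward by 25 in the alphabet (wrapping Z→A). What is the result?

XWPS

Y(24): 24+25=49≡23 → X
X(23): 23+25=48≡22 → W
Q(16): 16+25=41≡15 → P
T(19): 19+25=44≡18 → S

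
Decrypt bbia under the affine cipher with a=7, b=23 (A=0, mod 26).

iijt

The inverse of 7 mod 26 is 15, since 7·15=105≡1. Apply D(y)=15·(y−23) mod 26:
b(1): 15·(1−23)=-330≡8 → i
b(1): 15·(1−23)=-330≡8 → i
i(8): 15·(8−23)=-225≡9 → j
a(0): 15·(0−23)=-345≡19 → t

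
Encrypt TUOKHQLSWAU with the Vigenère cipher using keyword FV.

Repeat the key across the message: FVFVFVFVFVF
T(19)+F(5): 24 → Y
U(20)+V(21): 41≡15 → P
O(14)+F(5): 19 → T
K(10)+V(21): 31≡5 → F
H(7)+F(5): 12 → M
Q(16)+V(21): 37≡11 → L
L(11)+F(5): 16 → Q
S(18)+V(21): 39≡13 → N
W(22)+F(5): 27≡1 → B
A(0)+V(21): 21 → V
U(20)+F(5): 25 → Z

YPTFMLQNBVZ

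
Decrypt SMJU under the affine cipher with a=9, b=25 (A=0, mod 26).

The inverse of 9 mod 26 is 3, since 9·3=27≡1. Apply D(y)=3·(y−25) mod 26:
S(18): 3·(18−25)=-21≡5 → F
M(12): 3·(12−25)=-39≡13 → N
J(9): 3·(9−25)=-48≡4 → E
U(20): 3·(20−25)=-15≡11 → L

FNEL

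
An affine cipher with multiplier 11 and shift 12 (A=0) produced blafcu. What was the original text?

The inverse of 11 mod 26 is 19, since 11·19=209≡1. Apply D(y)=19·(y−12) mod 26:
b(1): 19·(1−12)=-209≡25 → z
l(11): 19·(11−12)=-19≡7 → h
a(0): 19·(0−12)=-228≡6 → g
f(5): 19·(5−12)=-133≡23 → x
c(2): 19·(2−12)=-190≡18 → s
u(20): 19·(20−12)=152≡22 → w

zhgxsw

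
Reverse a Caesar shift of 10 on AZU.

QPK

A(0): 0−10=-10≡16 → Q
Z(25): 25−10=15 → P
U(20): 20−10=10 → K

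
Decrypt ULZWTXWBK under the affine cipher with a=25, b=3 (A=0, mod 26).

The inverse of 25 mod 26 is 25, since 25·25=625≡1. Apply D(y)=25·(y−3) mod 26:
U(20): 25·(20−3)=425≡9 → J
L(11): 25·(11−3)=200≡18 → S
Z(25): 25·(25−3)=550≡4 → E
W(22): 25·(22−3)=475≡7 → H
T(19): 25·(19−3)=400≡10 → K
X(23): 25·(23−3)=500≡6 → G
W(22): 25·(22−3)=475≡7 → H
B(1): 25·(1−3)=-50≡2 → C
K(10): 25·(10−3)=175≡19 → T

JSEHKGHCT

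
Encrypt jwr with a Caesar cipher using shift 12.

j(9): 9+12=21 → v
w(22): 22+12=34≡8 → i
r(17): 17+12=29≡3 → d

vid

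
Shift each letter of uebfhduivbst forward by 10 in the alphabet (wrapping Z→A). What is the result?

u(20): 20+10=30≡4 → e
e(4): 4+10=14 → o
b(1): 1+10=11 → l
f(5): 5+10=15 → p
h(7): 7+10=17 → r
d(3): 3+10=13 → n
u(20): 20+10=30≡4 → e
i(8): 8+10=18 → s
v(21): 21+10=31≡5 → f
b(1): 1+10=11 → l
s(18): 18+10=28≡2 → c
t(19): 19+10=29≡3 → d

eolprnesflcd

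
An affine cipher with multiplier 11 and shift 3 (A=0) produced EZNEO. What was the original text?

TCITB

The inverse of 11 mod 26 is 19, since 11·19=209≡1. Apply D(y)=19·(y−3) mod 26:
E(4): 19·(4−3)=19 → T
Z(25): 19·(25−3)=418≡2 → C
N(13): 19·(13−3)=190≡8 → I
E(4): 19·(4−3)=19 → T
O(14): 19·(14−3)=209≡1 → B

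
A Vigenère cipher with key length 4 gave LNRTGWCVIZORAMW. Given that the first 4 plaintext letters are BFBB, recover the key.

KIQS

Subtract each crib letter from the matching ciphertext letter (mod 26):
L(11)−B(1)=10 → K
N(13)−F(5)=8 → I
R(17)−B(1)=16 → Q
T(19)−B(1)=18 → S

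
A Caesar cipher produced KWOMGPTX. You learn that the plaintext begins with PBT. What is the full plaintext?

PBTRLUYC

From the crib: K(10)−P(15)=-5≡21, so the shift is 21.
Subtract 21 from each ciphertext letter:
K(10): 10−21=-11≡15 → P
W(22): 22−21=1 → B
O(14): 14−21=-7≡19 → T
M(12): 12−21=-9≡17 → R
G(6): 6−21=-15≡11 → L
P(15): 15−21=-6≡20 → U
T(19): 19−21=-2≡24 → Y
X(23): 23−21=2 → C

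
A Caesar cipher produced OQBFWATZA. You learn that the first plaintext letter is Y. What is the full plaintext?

From the crib: O(14)−Y(24)=-10≡16, so the shift is 16.
Subtract 16 from each ciphertext letter:
O(14): 14−16=-2≡24 → Y
Q(16): 16−16=0 → A
B(1): 1−16=-15≡11 → L
F(5): 5−16=-11≡15 → P
W(22): 22−16=6 → G
A(0): 0−16=-16≡10 → K
T(19): 19−16=3 → D
Z(25): 25−16=9 → J
A(0): 0−16=-16≡10 → K

YALPGKDJK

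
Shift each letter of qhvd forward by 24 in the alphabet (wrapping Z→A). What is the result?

q(16): 16+24=40≡14 → o
h(7): 7+24=31≡5 → f
v(21): 21+24=45≡19 → t
d(3): 3+24=27≡1 → b

oftb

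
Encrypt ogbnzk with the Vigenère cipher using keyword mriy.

axjllb

Repeat the key across the message: mriymr
o(14)+m(12): 26≡0 → a
g(6)+r(17): 23 → x
b(1)+i(8): 9 → j
n(13)+y(24): 37≡11 → l
z(25)+m(12): 37≡11 → l
k(10)+r(17): 27≡1 → b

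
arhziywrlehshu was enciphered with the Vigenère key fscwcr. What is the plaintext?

vzfdghrzjifbcc

Repeat the key across the ciphertext: fscwcrfscwcrfs
a(0)−f(5): -5≡21 → v
r(17)−s(18): -1≡25 → z
h(7)−c(2): 5 → f
z(25)−w(22): 3 → d
i(8)−c(2): 6 → g
y(24)−r(17): 7 → h
w(22)−f(5): 17 → r
r(17)−s(18): -1≡25 → z
l(11)−c(2): 9 → j
e(4)−w(22): -18≡8 → i
h(7)−c(2): 5 → f
s(18)−r(17): 1 → b
h(7)−f(5): 2 → c
u(20)−s(18): 2 → c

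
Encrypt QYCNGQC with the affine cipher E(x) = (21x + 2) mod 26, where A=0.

Q(16): 21·16+2=338≡0 → A
Y(24): 21·24+2=506≡12 → M
C(2): 21·2+2=44≡18 → S
N(13): 21·13+2=275≡15 → P
G(6): 21·6+2=128≡24 → Y
Q(16): 21·16+2=338≡0 → A
C(2): 21·2+2=44≡18 → S

AMSPYAS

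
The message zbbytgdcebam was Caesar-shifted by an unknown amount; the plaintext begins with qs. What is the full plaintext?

qsspkxutvsrd

From the crib: z(25)−q(16)=9, so the shift is 9.
Subtract 9 from each ciphertext letter:
z(25): 25−9=16 → q
b(1): 1−9=-8≡18 → s
b(1): 1−9=-8≡18 → s
y(24): 24−9=15 → p
t(19): 19−9=10 → k
g(6): 6−9=-3≡23 → x
d(3): 3−9=-6≡20 → u
c(2): 2−9=-7≡19 → t
e(4): 4−9=-5≡21 → v
b(1): 1−9=-8≡18 → s
a(0): 0−9=-9≡17 → r
m(12): 12−9=3 → d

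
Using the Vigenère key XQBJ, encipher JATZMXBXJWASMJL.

Repeat the key across the message: XQBJXQBJXQBJXQB
J(9)+X(23): 32≡6 → G
A(0)+Q(16): 16 → Q
T(19)+B(1): 20 → U
Z(25)+J(9): 34≡8 → I
M(12)+X(23): 35≡9 → J
X(23)+Q(16): 39≡13 → N
B(1)+B(1): 2 → C
X(23)+J(9): 32≡6 → G
J(9)+X(23): 32≡6 → G
W(22)+Q(16): 38≡12 → M
A(0)+B(1): 1 → B
S(18)+J(9): 27≡1 → B
M(12)+X(23): 35≡9 → J
J(9)+Q(16): 25 → Z
L(11)+B(1): 12 → M

GQUIJNCGGMBBJZM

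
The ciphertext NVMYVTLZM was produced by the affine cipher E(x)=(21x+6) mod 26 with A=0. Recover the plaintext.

The inverse of 21 mod 26 is 5, since 21·5=105≡1. Apply D(y)=5·(y−6) mod 26:
N(13): 5·(13−6)=35≡9 → J
V(21): 5·(21−6)=75≡23 → X
M(12): 5·(12−6)=30≡4 → E
Y(24): 5·(24−6)=90≡12 → M
V(21): 5·(21−6)=75≡23 → X
T(19): 5·(19−6)=65≡13 → N
L(11): 5·(11−6)=25 → Z
Z(25): 5·(25−6)=95≡17 → R
M(12): 5·(12−6)=30≡4 → E

JXEMXNZRE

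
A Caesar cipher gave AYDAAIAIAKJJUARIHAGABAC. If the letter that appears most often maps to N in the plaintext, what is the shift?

13

The most frequent ciphertext letter is A (appears 9 times).
A is position 0; N is position 13.
Shift = -13≡13.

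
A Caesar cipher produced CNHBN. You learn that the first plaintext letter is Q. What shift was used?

From the crib: C(2)−Q(16)=-14≡12, so the shift is 12.

12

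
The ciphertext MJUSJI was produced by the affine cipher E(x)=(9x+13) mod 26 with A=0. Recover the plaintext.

The inverse of 9 mod 26 is 3, since 9·3=27≡1. Apply D(y)=3·(y−13) mod 26:
M(12): 3·(12−13)=-3≡23 → X
J(9): 3·(9−13)=-12≡14 → O
U(20): 3·(20−13)=21 → V
S(18): 3·(18−13)=15 → P
J(9): 3·(9−13)=-12≡14 → O
I(8): 3·(8−13)=-15≡11 → L

XOVPOL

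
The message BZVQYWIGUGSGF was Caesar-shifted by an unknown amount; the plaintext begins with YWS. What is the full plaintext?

From the crib: B(1)−Y(24)=-23≡3, so the shift is 3.
Subtract 3 from each ciphertext letter:
B(1): 1−3=-2≡24 → Y
Z(25): 25−3=22 → W
V(21): 21−3=18 → S
Q(16): 16−3=13 → N
Y(24): 24−3=21 → V
W(22): 22−3=19 → T
I(8): 8−3=5 → F
G(6): 6−3=3 → D
U(20): 20−3=17 → R
G(6): 6−3=3 → D
S(18): 18−3=15 → P
G(6): 6−3=3 → D
F(5): 5−3=2 → C

YWSNVTFDRDPDC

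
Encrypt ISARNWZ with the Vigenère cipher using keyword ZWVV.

HOVMMSU

Repeat the key across the message: ZWVVZWV
I(8)+Z(25): 33≡7 → H
S(18)+W(22): 40≡14 → O
A(0)+V(21): 21 → V
R(17)+V(21): 38≡12 → M
N(13)+Z(25): 38≡12 → M
W(22)+W(22): 44≡18 → S
Z(25)+V(21): 46≡20 → U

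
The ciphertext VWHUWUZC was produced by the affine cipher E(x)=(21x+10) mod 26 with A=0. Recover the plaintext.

The inverse of 21 mod 26 is 5, since 21·5=105≡1. Apply D(y)=5·(y−10) mod 26:
V(21): 5·(21−10)=55≡3 → D
W(22): 5·(22−10)=60≡8 → I
H(7): 5·(7−10)=-15≡11 → L
U(20): 5·(20−10)=50≡24 → Y
W(22): 5·(22−10)=60≡8 → I
U(20): 5·(20−10)=50≡24 → Y
Z(25): 5·(25−10)=75≡23 → X
C(2): 5·(2−10)=-40≡12 → M

DILYIYXM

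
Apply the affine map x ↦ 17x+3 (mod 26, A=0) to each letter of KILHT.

K(10): 17·10+3=173≡17 → R
I(8): 17·8+3=139≡9 → J
L(11): 17·11+3=190≡8 → I
H(7): 17·7+3=122≡18 → S
T(19): 17·19+3=326≡14 → O

RJISO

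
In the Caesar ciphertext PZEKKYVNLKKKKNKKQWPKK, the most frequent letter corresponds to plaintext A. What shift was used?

The most frequent ciphertext letter is K (appears 10 times).
K is position 10; A is position 0.
Shift = 10.

10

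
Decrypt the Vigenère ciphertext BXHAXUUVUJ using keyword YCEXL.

Repeat the key across the ciphertext: YCEXLYCEXL
B(1)−Y(24): -23≡3 → D
X(23)−C(2): 21 → V
H(7)−E(4): 3 → D
A(0)−X(23): -23≡3 → D
X(23)−L(11): 12 → M
U(20)−Y(24): -4≡22 → W
U(20)−C(2): 18 → S
V(21)−E(4): 17 → R
U(20)−X(23): -3≡23 → X
J(9)−L(11): -2≡24 → Y

DVDDMWSRXY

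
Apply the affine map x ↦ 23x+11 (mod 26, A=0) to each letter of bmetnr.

b(1): 23·1+11=34≡8 → i
m(12): 23·12+11=287≡1 → b
e(4): 23·4+11=103≡25 → z
t(19): 23·19+11=448≡6 → g
n(13): 23·13+11=310≡24 → y
r(17): 23·17+11=402≡12 → m

ibzgym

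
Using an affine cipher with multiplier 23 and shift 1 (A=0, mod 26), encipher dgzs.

sjez

d(3): 23·3+1=70≡18 → s
g(6): 23·6+1=139≡9 → j
z(25): 23·25+1=576≡4 → e
s(18): 23·18+1=415≡25 → z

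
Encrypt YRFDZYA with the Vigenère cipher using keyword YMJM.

Repeat the key across the message: YMJMYMJ
Y(24)+Y(24): 48≡22 → W
R(17)+M(12): 29≡3 → D
F(5)+J(9): 14 → O
D(3)+M(12): 15 → P
Z(25)+Y(24): 49≡23 → X
Y(24)+M(12): 36≡10 → K
A(0)+J(9): 9 → J

WDOPXKJ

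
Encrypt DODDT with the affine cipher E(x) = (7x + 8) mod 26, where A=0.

D(3): 7·3+8=29≡3 → D
O(14): 7·14+8=106≡2 → C
D(3): 7·3+8=29≡3 → D
D(3): 7·3+8=29≡3 → D
T(19): 7·19+8=141≡11 → L

DCDDL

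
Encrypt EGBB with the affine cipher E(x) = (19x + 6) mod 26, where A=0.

E(4): 19·4+6=82≡4 → E
G(6): 19·6+6=120≡16 → Q
B(1): 19·1+6=25 → Z
B(1): 19·1+6=25 → Z

EQZZ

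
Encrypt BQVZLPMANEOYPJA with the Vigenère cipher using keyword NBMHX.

ORHGICNMUBBZBQX

Repeat the key across the message: NBMHXNBMHXNBMHX
B(1)+N(13): 14 → O
Q(16)+B(1): 17 → R
V(21)+M(12): 33≡7 → H
Z(25)+H(7): 32≡6 → G
L(11)+X(23): 34≡8 → I
P(15)+N(13): 28≡2 → C
M(12)+B(1): 13 → N
A(0)+M(12): 12 → M
N(13)+H(7): 20 → U
E(4)+X(23): 27≡1 → B
O(14)+N(13): 27≡1 → B
Y(24)+B(1): 25 → Z
P(15)+M(12): 27≡1 → B
J(9)+H(7): 16 → Q
A(0)+X(23): 23 → X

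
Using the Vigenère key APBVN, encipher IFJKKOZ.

IUKFXOO

Repeat the key across the message: APBVNAP
I(8)+A(0): 8 → I
F(5)+P(15): 20 → U
J(9)+B(1): 10 → K
K(10)+V(21): 31≡5 → F
K(10)+N(13): 23 → X
O(14)+A(0): 14 → O
Z(25)+P(15): 40≡14 → O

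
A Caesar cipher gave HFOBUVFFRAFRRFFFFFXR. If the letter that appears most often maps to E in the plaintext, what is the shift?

1

The most frequent ciphertext letter is F (appears 9 times).
F is position 5; E is position 4.
Shift = 1.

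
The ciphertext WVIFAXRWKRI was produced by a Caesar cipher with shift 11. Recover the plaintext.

LKXUPMGLZGX

W(22): 22−11=11 → L
V(21): 21−11=10 → K
I(8): 8−11=-3≡23 → X
F(5): 5−11=-6≡20 → U
A(0): 0−11=-11≡15 → P
X(23): 23−11=12 → M
R(17): 17−11=6 → G
W(22): 22−11=11 → L
K(10): 10−11=-1≡25 → Z
R(17): 17−11=6 → G
I(8): 8−11=-3≡23 → X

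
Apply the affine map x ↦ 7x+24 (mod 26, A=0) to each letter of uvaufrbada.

u(20): 7·20+24=164≡8 → i
v(21): 7·21+24=171≡15 → p
a(0): 7·0+24=24 → y
u(20): 7·20+24=164≡8 → i
f(5): 7·5+24=59≡7 → h
r(17): 7·17+24=143≡13 → n
b(1): 7·1+24=31≡5 → f
a(0): 7·0+24=24 → y
d(3): 7·3+24=45≡19 → t
a(0): 7·0+24=24 → y

ipyihnfyty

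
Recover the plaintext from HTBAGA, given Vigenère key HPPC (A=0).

AEMYZL

Repeat the key across the ciphertext: HPPCHP
H(7)−H(7): 0 → A
T(19)−P(15): 4 → E
B(1)−P(15): -14≡12 → M
A(0)−C(2): -2≡24 → Y
G(6)−H(7): -1≡25 → Z
A(0)−P(15): -15≡11 → L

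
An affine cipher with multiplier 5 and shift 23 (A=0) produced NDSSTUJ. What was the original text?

YWZZUPS

The inverse of 5 mod 26 is 21, since 5·21=105≡1. Apply D(y)=21·(y−23) mod 26:
N(13): 21·(13−23)=-210≡24 → Y
D(3): 21·(3−23)=-420≡22 → W
S(18): 21·(18−23)=-105≡25 → Z
S(18): 21·(18−23)=-105≡25 → Z
T(19): 21·(19−23)=-84≡20 → U
U(20): 21·(20−23)=-63≡15 → P
J(9): 21·(9−23)=-294≡18 → S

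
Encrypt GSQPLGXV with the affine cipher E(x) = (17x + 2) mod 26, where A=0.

G(6): 17·6+2=104≡0 → A
S(18): 17·18+2=308≡22 → W
Q(16): 17·16+2=274≡14 → O
P(15): 17·15+2=257≡23 → X
L(11): 17·11+2=189≡7 → H
G(6): 17·6+2=104≡0 → A
X(23): 17·23+2=393≡3 → D
V(21): 17·21+2=359≡21 → V

AWOXHADV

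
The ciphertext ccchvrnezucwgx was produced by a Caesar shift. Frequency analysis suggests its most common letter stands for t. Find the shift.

9

The most frequent ciphertext letter is c (appears 4 times).
c is position 2; t is position 19.
Shift = -17≡9.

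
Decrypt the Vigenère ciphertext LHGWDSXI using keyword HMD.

EVDPRPQW

Repeat the key across the ciphertext: HMDHMDHM
L(11)−H(7): 4 → E
H(7)−M(12): -5≡21 → V
G(6)−D(3): 3 → D
W(22)−H(7): 15 → P
D(3)−M(12): -9≡17 → R
S(18)−D(3): 15 → P
X(23)−H(7): 16 → Q
I(8)−M(12): -4≡22 → W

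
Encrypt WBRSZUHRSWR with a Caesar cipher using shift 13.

W(22): 22+13=35≡9 → J
B(1): 1+13=14 → O
R(17): 17+13=30≡4 → E
S(18): 18+13=31≡5 → F
Z(25): 25+13=38≡12 → M
U(20): 20+13=33≡7 → H
H(7): 7+13=20 → U
R(17): 17+13=30≡4 → E
S(18): 18+13=31≡5 → F
W(22): 22+13=35≡9 → J
R(17): 17+13=30≡4 → E

JOEFMHUEFJE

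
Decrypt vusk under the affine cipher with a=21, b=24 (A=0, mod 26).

lgwi

The inverse of 21 mod 26 is 5, since 21·5=105≡1. Apply D(y)=5·(y−24) mod 26:
v(21): 5·(21−24)=-15≡11 → l
u(20): 5·(20−24)=-20≡6 → g
s(18): 5·(18−24)=-30≡22 → w
k(10): 5·(10−24)=-70≡8 → i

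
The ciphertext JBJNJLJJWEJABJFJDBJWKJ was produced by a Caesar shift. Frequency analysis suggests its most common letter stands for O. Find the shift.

21

The most frequent ciphertext letter is J (appears 10 times).
J is position 9; O is position 14.
Shift = -5≡21.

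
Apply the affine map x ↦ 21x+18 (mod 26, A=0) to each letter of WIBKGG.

MENUOO

W(22): 21·22+18=480≡12 → M
I(8): 21·8+18=186≡4 → E
B(1): 21·1+18=39≡13 → N
K(10): 21·10+18=228≡20 → U
G(6): 21·6+18=144≡14 → O
G(6): 21·6+18=144≡14 → O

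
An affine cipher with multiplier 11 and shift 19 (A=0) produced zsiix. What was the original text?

khzzy

The inverse of 11 mod 26 is 19, since 11·19=209≡1. Apply D(y)=19·(y−19) mod 26:
z(25): 19·(25−19)=114≡10 → k
s(18): 19·(18−19)=-19≡7 → h
i(8): 19·(8−19)=-209≡25 → z
i(8): 19·(8−19)=-209≡25 → z
x(23): 19·(23−19)=76≡24 → y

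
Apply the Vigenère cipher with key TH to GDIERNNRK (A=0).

Repeat the key across the message: THTHTHTHT
G(6)+T(19): 25 → Z
D(3)+H(7): 10 → K
I(8)+T(19): 27≡1 → B
E(4)+H(7): 11 → L
R(17)+T(19): 36≡10 → K
N(13)+H(7): 20 → U
N(13)+T(19): 32≡6 → G
R(17)+H(7): 24 → Y
K(10)+T(19): 29≡3 → D

ZKBLKUGYD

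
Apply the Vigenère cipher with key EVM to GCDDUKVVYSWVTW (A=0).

Repeat the key across the message: EVMEVMEVMEVMEV
G(6)+E(4): 10 → K
C(2)+V(21): 23 → X
D(3)+M(12): 15 → P
D(3)+E(4): 7 → H
U(20)+V(21): 41≡15 → P
K(10)+M(12): 22 → W
V(21)+E(4): 25 → Z
V(21)+V(21): 42≡16 → Q
Y(24)+M(12): 36≡10 → K
S(18)+E(4): 22 → W
W(22)+V(21): 43≡17 → R
V(21)+M(12): 33≡7 → H
T(19)+E(4): 23 → X
W(22)+V(21): 43≡17 → R

KXPHPWZQKWRHXR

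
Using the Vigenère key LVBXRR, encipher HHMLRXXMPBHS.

SCNIIOIHQYYJ

Repeat the key across the message: LVBXRRLVBXRR
H(7)+L(11): 18 → S
H(7)+V(21): 28≡2 → C
M(12)+B(1): 13 → N
L(11)+X(23): 34≡8 → I
R(17)+R(17): 34≡8 → I
X(23)+R(17): 40≡14 → O
X(23)+L(11): 34≡8 → I
M(12)+V(21): 33≡7 → H
P(15)+B(1): 16 → Q
B(1)+X(23): 24 → Y
H(7)+R(17): 24 → Y
S(18)+R(17): 35≡9 → J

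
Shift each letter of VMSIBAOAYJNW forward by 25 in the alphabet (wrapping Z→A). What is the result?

ULRHAZNZXIMV

V(21): 21+25=46≡20 → U
M(12): 12+25=37≡11 → L
S(18): 18+25=43≡17 → R
I(8): 8+25=33≡7 → H
B(1): 1+25=26≡0 → A
A(0): 0+25=25 → Z
O(14): 14+25=39≡13 → N
A(0): 0+25=25 → Z
Y(24): 24+25=49≡23 → X
J(9): 9+25=34≡8 → I
N(13): 13+25=38≡12 → M
W(22): 22+25=47≡21 → V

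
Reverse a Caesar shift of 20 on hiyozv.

noeufb

h(7): 7−20=-13≡13 → n
i(8): 8−20=-12≡14 → o
y(24): 24−20=4 → e
o(14): 14−20=-6≡20 → u
z(25): 25−20=5 → f
v(21): 21−20=1 → b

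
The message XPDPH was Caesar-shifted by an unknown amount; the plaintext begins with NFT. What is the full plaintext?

From the crib: X(23)−N(13)=10, so the shift is 10.
Subtract 10 from each ciphertext letter:
X(23): 23−10=13 → N
P(15): 15−10=5 → F
D(3): 3−10=-7≡19 → T
P(15): 15−10=5 → F
H(7): 7−10=-3≡23 → X

NFTFX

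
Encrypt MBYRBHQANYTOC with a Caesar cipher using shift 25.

M(12): 12+25=37≡11 → L
B(1): 1+25=26≡0 → A
Y(24): 24+25=49≡23 → X
R(17): 17+25=42≡16 → Q
B(1): 1+25=26≡0 → A
H(7): 7+25=32≡6 → G
Q(16): 16+25=41≡15 → P
A(0): 0+25=25 → Z
N(13): 13+25=38≡12 → M
Y(24): 24+25=49≡23 → X
T(19): 19+25=44≡18 → S
O(14): 14+25=39≡13 → N
C(2): 2+25=27≡1 → B

LAXQAGPZMXSNB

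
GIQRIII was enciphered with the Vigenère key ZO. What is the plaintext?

Repeat the key across the ciphertext: ZOZOZOZ
G(6)−Z(25): -19≡7 → H
I(8)−O(14): -6≡20 → U
Q(16)−Z(25): -9≡17 → R
R(17)−O(14): 3 → D
I(8)−Z(25): -17≡9 → J
I(8)−O(14): -6≡20 → U
I(8)−Z(25): -17≡9 → J

HURDJUJ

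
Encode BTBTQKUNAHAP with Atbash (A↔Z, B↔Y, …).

B(1) → Y(24)
T(19) → G(6)
B(1) → Y(24)
T(19) → G(6)
Q(16) → J(9)
K(10) → P(15)
U(20) → F(5)
N(13) → M(12)
A(0) → Z(25)
H(7) → S(18)
A(0) → Z(25)
P(15) → K(10)

YGYGJPFMZSZK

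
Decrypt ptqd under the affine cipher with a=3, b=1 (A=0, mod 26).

The inverse of 3 mod 26 is 9, since 3·9=27≡1. Apply D(y)=9·(y−1) mod 26:
p(15): 9·(15−1)=126≡22 → w
t(19): 9·(19−1)=162≡6 → g
q(16): 9·(16−1)=135≡5 → f
d(3): 9·(3−1)=18 → s

wgfs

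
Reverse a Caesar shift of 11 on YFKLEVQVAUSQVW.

Y(24): 24−11=13 → N
F(5): 5−11=-6≡20 → U
K(10): 10−11=-1≡25 → Z
L(11): 11−11=0 → A
E(4): 4−11=-7≡19 → T
V(21): 21−11=10 → K
Q(16): 16−11=5 → F
V(21): 21−11=10 → K
A(0): 0−11=-11≡15 → P
U(20): 20−11=9 → J
S(18): 18−11=7 → H
Q(16): 16−11=5 → F
V(21): 21−11=10 → K
W(22): 22−11=11 → L

NUZATKFKPJHFKL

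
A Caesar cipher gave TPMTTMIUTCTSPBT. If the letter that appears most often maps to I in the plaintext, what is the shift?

The most frequent ciphertext letter is T (appears 6 times).
T is position 19; I is position 8.
Shift = 11.

11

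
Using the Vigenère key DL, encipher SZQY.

VKTJ

Repeat the key across the message: DLDL
S(18)+D(3): 21 → V
Z(25)+L(11): 36≡10 → K
Q(16)+D(3): 19 → T
Y(24)+L(11): 35≡9 → J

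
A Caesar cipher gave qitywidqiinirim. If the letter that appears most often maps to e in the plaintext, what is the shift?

The most frequent ciphertext letter is i (appears 6 times).
i is position 8; e is position 4.
Shift = 4.

4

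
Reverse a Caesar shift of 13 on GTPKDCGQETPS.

G(6): 6−13=-7≡19 → T
T(19): 19−13=6 → G
P(15): 15−13=2 → C
K(10): 10−13=-3≡23 → X
D(3): 3−13=-10≡16 → Q
C(2): 2−13=-11≡15 → P
G(6): 6−13=-7≡19 → T
Q(16): 16−13=3 → D
E(4): 4−13=-9≡17 → R
T(19): 19−13=6 → G
P(15): 15−13=2 → C
S(18): 18−13=5 → F

TGCXQPTDRGCF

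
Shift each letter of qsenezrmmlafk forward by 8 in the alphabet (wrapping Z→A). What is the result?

q(16): 16+8=24 → y
s(18): 18+8=26≡0 → a
e(4): 4+8=12 → m
n(13): 13+8=21 → v
e(4): 4+8=12 → m
z(25): 25+8=33≡7 → h
r(17): 17+8=25 → z
m(12): 12+8=20 → u
m(12): 12+8=20 → u
l(11): 11+8=19 → t
a(0): 0+8=8 → i
f(5): 5+8=13 → n
k(10): 10+8=18 → s

yamvmhzuutins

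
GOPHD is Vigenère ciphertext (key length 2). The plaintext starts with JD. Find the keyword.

Subtract each crib letter from the matching ciphertext letter (mod 26):
G(6)−J(9)=-3≡23 → X
O(14)−D(3)=11 → L

XL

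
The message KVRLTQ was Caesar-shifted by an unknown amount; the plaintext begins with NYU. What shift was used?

23

From the crib: K(10)−N(13)=-3≡23, so the shift is 23.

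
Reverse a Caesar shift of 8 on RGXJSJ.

R(17): 17−8=9 → J
G(6): 6−8=-2≡24 → Y
X(23): 23−8=15 → P
J(9): 9−8=1 → B
S(18): 18−8=10 → K
J(9): 9−8=1 → B

JYPBKB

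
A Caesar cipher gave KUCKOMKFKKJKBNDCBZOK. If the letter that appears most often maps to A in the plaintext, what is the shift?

The most frequent ciphertext letter is K (appears 7 times).
K is position 10; A is position 0.
Shift = 10.

10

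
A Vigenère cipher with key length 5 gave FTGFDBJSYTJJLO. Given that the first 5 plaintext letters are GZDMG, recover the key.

ZUDTX

Subtract each crib letter from the matching ciphertext letter (mod 26):
F(5)−G(6)=-1≡25 → Z
T(19)−Z(25)=-6≡20 → U
G(6)−D(3)=3 → D
F(5)−M(12)=-7≡19 → T
D(3)−G(6)=-3≡23 → X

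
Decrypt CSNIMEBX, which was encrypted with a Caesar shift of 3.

ZPKFJBYU

C(2): 2−3=-1≡25 → Z
S(18): 18−3=15 → P
N(13): 13−3=10 → K
I(8): 8−3=5 → F
M(12): 12−3=9 → J
E(4): 4−3=1 → B
B(1): 1−3=-2≡24 → Y
X(23): 23−3=20 → U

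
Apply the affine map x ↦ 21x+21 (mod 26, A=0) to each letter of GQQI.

G(6): 21·6+21=147≡17 → R
Q(16): 21·16+21=357≡19 → T
Q(16): 21·16+21=357≡19 → T
I(8): 21·8+21=189≡7 → H

RTTH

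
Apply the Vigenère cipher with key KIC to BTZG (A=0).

Repeat the key across the message: KICK
B(1)+K(10): 11 → L
T(19)+I(8): 27≡1 → B
Z(25)+C(2): 27≡1 → B
G(6)+K(10): 16 → Q

LBBQ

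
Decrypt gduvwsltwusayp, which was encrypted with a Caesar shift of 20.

mjabcyrzcaygev

g(6): 6−20=-14≡12 → m
d(3): 3−20=-17≡9 → j
u(20): 20−20=0 → a
v(21): 21−20=1 → b
w(22): 22−20=2 → c
s(18): 18−20=-2≡24 → y
l(11): 11−20=-9≡17 → r
t(19): 19−20=-1≡25 → z
w(22): 22−20=2 → c
u(20): 20−20=0 → a
s(18): 18−20=-2≡24 → y
a(0): 0−20=-20≡6 → g
y(24): 24−20=4 → e
p(15): 15−20=-5≡21 → v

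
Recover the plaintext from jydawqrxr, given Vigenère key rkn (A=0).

Repeat the key across the ciphertext: rknrknrkn
j(9)−r(17): -8≡18 → s
y(24)−k(10): 14 → o
d(3)−n(13): -10≡16 → q
a(0)−r(17): -17≡9 → j
w(22)−k(10): 12 → m
q(16)−n(13): 3 → d
r(17)−r(17): 0 → a
x(23)−k(10): 13 → n
r(17)−n(13): 4 → e

soqjmdane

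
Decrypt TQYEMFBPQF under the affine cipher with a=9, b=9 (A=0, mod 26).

The inverse of 9 mod 26 is 3, since 9·3=27≡1. Apply D(y)=3·(y−9) mod 26:
T(19): 3·(19−9)=30≡4 → E
Q(16): 3·(16−9)=21 → V
Y(24): 3·(24−9)=45≡19 → T
E(4): 3·(4−9)=-15≡11 → L
M(12): 3·(12−9)=9 → J
F(5): 3·(5−9)=-12≡14 → O
B(1): 3·(1−9)=-24≡2 → C
P(15): 3·(15−9)=18 → S
Q(16): 3·(16−9)=21 → V
F(5): 3·(5−9)=-12≡14 → O

EVTLJOCSVO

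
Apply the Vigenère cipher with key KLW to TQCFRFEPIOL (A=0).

DBYPCBOAEYW

Repeat the key across the message: KLWKLWKLWKL
T(19)+K(10): 29≡3 → D
Q(16)+L(11): 27≡1 → B
C(2)+W(22): 24 → Y
F(5)+K(10): 15 → P
R(17)+L(11): 28≡2 → C
F(5)+W(22): 27≡1 → B
E(4)+K(10): 14 → O
P(15)+L(11): 26≡0 → A
I(8)+W(22): 30≡4 → E
O(14)+K(10): 24 → Y
L(11)+L(11): 22 → W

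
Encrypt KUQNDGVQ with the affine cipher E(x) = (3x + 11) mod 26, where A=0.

K(10): 3·10+11=41≡15 → P
U(20): 3·20+11=71≡19 → T
Q(16): 3·16+11=59≡7 → H
N(13): 3·13+11=50≡24 → Y
D(3): 3·3+11=20 → U
G(6): 3·6+11=29≡3 → D
V(21): 3·21+11=74≡22 → W
Q(16): 3·16+11=59≡7 → H

PTHYUDWH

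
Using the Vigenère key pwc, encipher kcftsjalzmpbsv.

zyhiolphbbldhr

Repeat the key across the message: pwcpwcpwcpwcpw
k(10)+p(15): 25 → z
c(2)+w(22): 24 → y
f(5)+c(2): 7 → h
t(19)+p(15): 34≡8 → i
s(18)+w(22): 40≡14 → o
j(9)+c(2): 11 → l
a(0)+p(15): 15 → p
l(11)+w(22): 33≡7 → h
z(25)+c(2): 27≡1 → b
m(12)+p(15): 27≡1 → b
p(15)+w(22): 37≡11 → l
b(1)+c(2): 3 → d
s(18)+p(15): 33≡7 → h
v(21)+w(22): 43≡17 → r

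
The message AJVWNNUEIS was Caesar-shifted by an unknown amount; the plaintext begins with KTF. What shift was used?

From the crib: A(0)−K(10)=-10≡16, so the shift is 16.

16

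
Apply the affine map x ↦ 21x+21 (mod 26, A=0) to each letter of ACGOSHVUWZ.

A(0): 21·0+21=21 → V
C(2): 21·2+21=63≡11 → L
G(6): 21·6+21=147≡17 → R
O(14): 21·14+21=315≡3 → D
S(18): 21·18+21=399≡9 → J
H(7): 21·7+21=168≡12 → M
V(21): 21·21+21=462≡20 → U
U(20): 21·20+21=441≡25 → Z
W(22): 21·22+21=483≡15 → P
Z(25): 21·25+21=546≡0 → A

VLRDJMUZPA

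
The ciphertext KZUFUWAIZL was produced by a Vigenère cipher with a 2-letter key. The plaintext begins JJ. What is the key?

Subtract each crib letter from the matching ciphertext letter (mod 26):
K(10)−J(9)=1 → B
Z(25)−J(9)=16 → Q

BQ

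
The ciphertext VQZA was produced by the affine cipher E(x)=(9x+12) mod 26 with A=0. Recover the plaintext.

The inverse of 9 mod 26 is 3, since 9·3=27≡1. Apply D(y)=3·(y−12) mod 26:
V(21): 3·(21−12)=27≡1 → B
Q(16): 3·(16−12)=12 → M
Z(25): 3·(25−12)=39≡13 → N
A(0): 3·(0−12)=-36≡16 → Q

BMNQ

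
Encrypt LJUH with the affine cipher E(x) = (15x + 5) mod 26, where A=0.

L(11): 15·11+5=170≡14 → O
J(9): 15·9+5=140≡10 → K
U(20): 15·20+5=305≡19 → T
H(7): 15·7+5=110≡6 → G

OKTG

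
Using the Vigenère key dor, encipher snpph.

Repeat the key across the message: dordo
s(18)+d(3): 21 → v
n(13)+o(14): 27≡1 → b
p(15)+r(17): 32≡6 → g
p(15)+d(3): 18 → s
h(7)+o(14): 21 → v

vbgsv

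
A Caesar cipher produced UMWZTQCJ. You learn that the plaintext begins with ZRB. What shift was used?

21

From the crib: U(20)−Z(25)=-5≡21, so the shift is 21.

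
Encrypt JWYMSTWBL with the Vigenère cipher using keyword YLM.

HHKKDFUMX

Repeat the key across the message: YLMYLMYLM
J(9)+Y(24): 33≡7 → H
W(22)+L(11): 33≡7 → H
Y(24)+M(12): 36≡10 → K
M(12)+Y(24): 36≡10 → K
S(18)+L(11): 29≡3 → D
T(19)+M(12): 31≡5 → F
W(22)+Y(24): 46≡20 → U
B(1)+L(11): 12 → M
L(11)+M(12): 23 → X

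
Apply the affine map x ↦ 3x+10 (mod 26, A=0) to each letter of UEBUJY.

SWNSLE

U(20): 3·20+10=70≡18 → S
E(4): 3·4+10=22 → W
B(1): 3·1+10=13 → N
U(20): 3·20+10=70≡18 → S
J(9): 3·9+10=37≡11 → L
Y(24): 3·24+10=82≡4 → E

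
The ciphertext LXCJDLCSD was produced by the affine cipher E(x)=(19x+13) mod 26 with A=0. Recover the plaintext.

EGJIUEJDU

The inverse of 19 mod 26 is 11, since 19·11=209≡1. Apply D(y)=11·(y−13) mod 26:
L(11): 11·(11−13)=-22≡4 → E
X(23): 11·(23−13)=110≡6 → G
C(2): 11·(2−13)=-121≡9 → J
J(9): 11·(9−13)=-44≡8 → I
D(3): 11·(3−13)=-110≡20 → U
L(11): 11·(11−13)=-22≡4 → E
C(2): 11·(2−13)=-121≡9 → J
S(18): 11·(18−13)=55≡3 → D
D(3): 11·(3−13)=-110≡20 → U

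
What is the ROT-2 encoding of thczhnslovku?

t(19): 19+2=21 → v
h(7): 7+2=9 → j
c(2): 2+2=4 → e
z(25): 25+2=27≡1 → b
h(7): 7+2=9 → j
n(13): 13+2=15 → p
s(18): 18+2=20 → u
l(11): 11+2=13 → n
o(14): 14+2=16 → q
v(21): 21+2=23 → x
k(10): 10+2=12 → m
u(20): 20+2=22 → w

vjebjpunqxmw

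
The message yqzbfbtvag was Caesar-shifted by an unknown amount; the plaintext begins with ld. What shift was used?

From the crib: y(24)−l(11)=13, so the shift is 13.

13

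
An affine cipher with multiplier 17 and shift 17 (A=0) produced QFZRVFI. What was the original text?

DKCAOKB

The inverse of 17 mod 26 is 23, since 17·23=391≡1. Apply D(y)=23·(y−17) mod 26:
Q(16): 23·(16−17)=-23≡3 → D
F(5): 23·(5−17)=-276≡10 → K
Z(25): 23·(25−17)=184≡2 → C
R(17): 23·(17−17)=0 → A
V(21): 23·(21−17)=92≡14 → O
F(5): 23·(5−17)=-276≡10 → K
I(8): 23·(8−17)=-207≡1 → B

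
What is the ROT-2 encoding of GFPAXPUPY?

G(6): 6+2=8 → I
F(5): 5+2=7 → H
P(15): 15+2=17 → R
A(0): 0+2=2 → C
X(23): 23+2=25 → Z
P(15): 15+2=17 → R
U(20): 20+2=22 → W
P(15): 15+2=17 → R
Y(24): 24+2=26≡0 → A

IHRCZRWRA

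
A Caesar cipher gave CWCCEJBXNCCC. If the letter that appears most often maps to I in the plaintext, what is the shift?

The most frequent ciphertext letter is C (appears 6 times).
C is position 2; I is position 8.
Shift = -6≡20.

20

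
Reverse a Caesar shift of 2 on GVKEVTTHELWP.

ETICTRRFCJUN

G(6): 6−2=4 → E
V(21): 21−2=19 → T
K(10): 10−2=8 → I
E(4): 4−2=2 → C
V(21): 21−2=19 → T
T(19): 19−2=17 → R
T(19): 19−2=17 → R
H(7): 7−2=5 → F
E(4): 4−2=2 → C
L(11): 11−2=9 → J
W(22): 22−2=20 → U
P(15): 15−2=13 → N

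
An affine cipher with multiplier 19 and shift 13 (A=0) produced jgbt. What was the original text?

The inverse of 19 mod 26 is 11, since 19·11=209≡1. Apply D(y)=11·(y−13) mod 26:
j(9): 11·(9−13)=-44≡8 → i
g(6): 11·(6−13)=-77≡1 → b
b(1): 11·(1−13)=-132≡24 → y
t(19): 11·(19−13)=66≡14 → o

ibyo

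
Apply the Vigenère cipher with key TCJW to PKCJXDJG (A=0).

IMLFQFSC

Repeat the key across the message: TCJWTCJW
P(15)+T(19): 34≡8 → I
K(10)+C(2): 12 → M
C(2)+J(9): 11 → L
J(9)+W(22): 31≡5 → F
X(23)+T(19): 42≡16 → Q
D(3)+C(2): 5 → F
J(9)+J(9): 18 → S
G(6)+W(22): 28≡2 → C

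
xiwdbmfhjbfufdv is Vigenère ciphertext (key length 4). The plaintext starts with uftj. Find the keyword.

dddu

Subtract each crib letter from the matching ciphertext letter (mod 26):
x(23)−u(20)=3 → d
i(8)−f(5)=3 → d
w(22)−t(19)=3 → d
d(3)−j(9)=-6≡20 → u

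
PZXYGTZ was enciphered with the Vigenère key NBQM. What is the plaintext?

Repeat the key across the ciphertext: NBQMNBQ
P(15)−N(13): 2 → C
Z(25)−B(1): 24 → Y
X(23)−Q(16): 7 → H
Y(24)−M(12): 12 → M
G(6)−N(13): -7≡19 → T
T(19)−B(1): 18 → S
Z(25)−Q(16): 9 → J

CYHMTSJ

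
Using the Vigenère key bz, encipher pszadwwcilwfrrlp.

Repeat the key across the message: bzbzbzbzbzbzbzbz
p(15)+b(1): 16 → q
s(18)+z(25): 43≡17 → r
z(25)+b(1): 26≡0 → a
a(0)+z(25): 25 → z
d(3)+b(1): 4 → e
w(22)+z(25): 47≡21 → v
w(22)+b(1): 23 → x
c(2)+z(25): 27≡1 → b
i(8)+b(1): 9 → j
l(11)+z(25): 36≡10 → k
w(22)+b(1): 23 → x
f(5)+z(25): 30≡4 → e
r(17)+b(1): 18 → s
r(17)+z(25): 42≡16 → q
l(11)+b(1): 12 → m
p(15)+z(25): 40≡14 → o

qrazevxbjkxesqmo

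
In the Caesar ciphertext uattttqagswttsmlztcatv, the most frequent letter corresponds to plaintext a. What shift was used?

The most frequent ciphertext letter is t (appears 8 times).
t is position 19; a is position 0.
Shift = 19.

19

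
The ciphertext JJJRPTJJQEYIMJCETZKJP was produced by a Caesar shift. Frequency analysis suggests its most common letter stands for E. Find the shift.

The most frequent ciphertext letter is J (appears 7 times).
J is position 9; E is position 4.
Shift = 5.

5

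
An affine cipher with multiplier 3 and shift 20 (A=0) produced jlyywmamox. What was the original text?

fxkksgcgyb

The inverse of 3 mod 26 is 9, since 3·9=27≡1. Apply D(y)=9·(y−20) mod 26:
j(9): 9·(9−20)=-99≡5 → f
l(11): 9·(11−20)=-81≡23 → x
y(24): 9·(24−20)=36≡10 → k
y(24): 9·(24−20)=36≡10 → k
w(22): 9·(22−20)=18 → s
m(12): 9·(12−20)=-72≡6 → g
a(0): 9·(0−20)=-180≡2 → c
m(12): 9·(12−20)=-72≡6 → g
o(14): 9·(14−20)=-54≡24 → y
x(23): 9·(23−20)=27≡1 → b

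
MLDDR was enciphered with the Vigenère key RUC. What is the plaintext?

VRBMX

Repeat the key across the ciphertext: RUCRU
M(12)−R(17): -5≡21 → V
L(11)−U(20): -9≡17 → R
D(3)−C(2): 1 → B
D(3)−R(17): -14≡12 → M
R(17)−U(20): -3≡23 → X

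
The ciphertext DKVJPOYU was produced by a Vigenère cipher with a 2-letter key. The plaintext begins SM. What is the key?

LY

Subtract each crib letter from the matching ciphertext letter (mod 26):
D(3)−S(18)=-15≡11 → L
K(10)−M(12)=-2≡24 → Y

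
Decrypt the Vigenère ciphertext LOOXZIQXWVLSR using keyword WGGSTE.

PIIFGEURQDSOV

Repeat the key across the ciphertext: WGGSTEWGGSTEW
L(11)−W(22): -11≡15 → P
O(14)−G(6): 8 → I
O(14)−G(6): 8 → I
X(23)−S(18): 5 → F
Z(25)−T(19): 6 → G
I(8)−E(4): 4 → E
Q(16)−W(22): -6≡20 → U
X(23)−G(6): 17 → R
W(22)−G(6): 16 → Q
V(21)−S(18): 3 → D
L(11)−T(19): -8≡18 → S
S(18)−E(4): 14 → O
R(17)−W(22): -5≡21 → V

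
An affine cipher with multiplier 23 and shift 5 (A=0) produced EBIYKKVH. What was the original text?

The inverse of 23 mod 26 is 17, since 23·17=391≡1. Apply D(y)=17·(y−5) mod 26:
E(4): 17·(4−5)=-17≡9 → J
B(1): 17·(1−5)=-68≡10 → K
I(8): 17·(8−5)=51≡25 → Z
Y(24): 17·(24−5)=323≡11 → L
K(10): 17·(10−5)=85≡7 → H
K(10): 17·(10−5)=85≡7 → H
V(21): 17·(21−5)=272≡12 → M
H(7): 17·(7−5)=34≡8 → I

JKZLHHMI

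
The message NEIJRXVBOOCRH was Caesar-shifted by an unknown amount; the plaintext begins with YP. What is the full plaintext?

YPTUCIGMZZNCS

From the crib: N(13)−Y(24)=-11≡15, so the shift is 15.
Subtract 15 from each ciphertext letter:
N(13): 13−15=-2≡24 → Y
E(4): 4−15=-11≡15 → P
I(8): 8−15=-7≡19 → T
J(9): 9−15=-6≡20 → U
R(17): 17−15=2 → C
X(23): 23−15=8 → I
V(21): 21−15=6 → G
B(1): 1−15=-14≡12 → M
O(14): 14−15=-1≡25 → Z
O(14): 14−15=-1≡25 → Z
C(2): 2−15=-13≡13 → N
R(17): 17−15=2 → C
H(7): 7−15=-8≡18 → S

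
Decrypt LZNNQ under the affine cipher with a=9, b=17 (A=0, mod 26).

IYOOX

The inverse of 9 mod 26 is 3, since 9·3=27≡1. Apply D(y)=3·(y−17) mod 26:
L(11): 3·(11−17)=-18≡8 → I
Z(25): 3·(25−17)=24 → Y
N(13): 3·(13−17)=-12≡14 → O
N(13): 3·(13−17)=-12≡14 → O
Q(16): 3·(16−17)=-3≡23 → X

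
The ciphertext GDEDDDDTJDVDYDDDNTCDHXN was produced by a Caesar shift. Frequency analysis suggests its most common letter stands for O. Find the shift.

The most frequent ciphertext letter is D (appears 11 times).
D is position 3; O is position 14.
Shift = -11≡15.

15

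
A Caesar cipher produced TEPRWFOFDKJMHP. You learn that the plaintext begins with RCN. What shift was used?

From the crib: T(19)−R(17)=2, so the shift is 2.

2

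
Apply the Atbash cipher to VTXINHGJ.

EGCRMSTQ

V(21) → E(4)
T(19) → G(6)
X(23) → C(2)
I(8) → R(17)
N(13) → M(12)
H(7) → S(18)
G(6) → T(19)
J(9) → Q(16)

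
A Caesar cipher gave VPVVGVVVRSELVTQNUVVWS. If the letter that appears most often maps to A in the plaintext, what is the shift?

21

The most frequent ciphertext letter is V (appears 9 times).
V is position 21; A is position 0.
Shift = 21.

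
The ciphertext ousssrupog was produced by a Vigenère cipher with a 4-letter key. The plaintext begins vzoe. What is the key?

tveo

Subtract each crib letter from the matching ciphertext letter (mod 26):
o(14)−v(21)=-7≡19 → t
u(20)−z(25)=-5≡21 → v
s(18)−o(14)=4 → e
s(18)−e(4)=14 → o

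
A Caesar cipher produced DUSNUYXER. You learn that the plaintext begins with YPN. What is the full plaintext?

YPNIPTSZM

From the crib: D(3)−Y(24)=-21≡5, so the shift is 5.
Subtract 5 from each ciphertext letter:
D(3): 3−5=-2≡24 → Y
U(20): 20−5=15 → P
S(18): 18−5=13 → N
N(13): 13−5=8 → I
U(20): 20−5=15 → P
Y(24): 24−5=19 → T
X(23): 23−5=18 → S
E(4): 4−5=-1≡25 → Z
R(17): 17−5=12 → M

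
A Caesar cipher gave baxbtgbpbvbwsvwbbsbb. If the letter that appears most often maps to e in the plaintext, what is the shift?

23

The most frequent ciphertext letter is b (appears 9 times).
b is position 1; e is position 4.
Shift = -3≡23.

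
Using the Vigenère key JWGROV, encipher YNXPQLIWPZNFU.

Repeat the key across the message: JWGROVJWGROVJ
Y(24)+J(9): 33≡7 → H
N(13)+W(22): 35≡9 → J
X(23)+G(6): 29≡3 → D
P(15)+R(17): 32≡6 → G
Q(16)+O(14): 30≡4 → E
L(11)+V(21): 32≡6 → G
I(8)+J(9): 17 → R
W(22)+W(22): 44≡18 → S
P(15)+G(6): 21 → V
Z(25)+R(17): 42≡16 → Q
N(13)+O(14): 27≡1 → B
F(5)+V(21): 26≡0 → A
U(20)+J(9): 29≡3 → D

HJDGEGRSVQBAD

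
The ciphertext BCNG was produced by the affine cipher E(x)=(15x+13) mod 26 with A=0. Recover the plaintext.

UBAD

The inverse of 15 mod 26 is 7, since 15·7=105≡1. Apply D(y)=7·(y−13) mod 26:
B(1): 7·(1−13)=-84≡20 → U
C(2): 7·(2−13)=-77≡1 → B
N(13): 7·(13−13)=0 → A
G(6): 7·(6−13)=-49≡3 → D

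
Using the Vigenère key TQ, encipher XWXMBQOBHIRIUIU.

QMQCUGHRAYKYNYN

Repeat the key across the message: TQTQTQTQTQTQTQT
X(23)+T(19): 42≡16 → Q
W(22)+Q(16): 38≡12 → M
X(23)+T(19): 42≡16 → Q
M(12)+Q(16): 28≡2 → C
B(1)+T(19): 20 → U
Q(16)+Q(16): 32≡6 → G
O(14)+T(19): 33≡7 → H
B(1)+Q(16): 17 → R
H(7)+T(19): 26≡0 → A
I(8)+Q(16): 24 → Y
R(17)+T(19): 36≡10 → K
I(8)+Q(16): 24 → Y
U(20)+T(19): 39≡13 → N
I(8)+Q(16): 24 → Y
U(20)+T(19): 39≡13 → N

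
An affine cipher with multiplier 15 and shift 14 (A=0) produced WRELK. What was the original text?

The inverse of 15 mod 26 is 7, since 15·7=105≡1. Apply D(y)=7·(y−14) mod 26:
W(22): 7·(22−14)=56≡4 → E
R(17): 7·(17−14)=21 → V
E(4): 7·(4−14)=-70≡8 → I
L(11): 7·(11−14)=-21≡5 → F
K(10): 7·(10−14)=-28≡24 → Y

EVIFY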